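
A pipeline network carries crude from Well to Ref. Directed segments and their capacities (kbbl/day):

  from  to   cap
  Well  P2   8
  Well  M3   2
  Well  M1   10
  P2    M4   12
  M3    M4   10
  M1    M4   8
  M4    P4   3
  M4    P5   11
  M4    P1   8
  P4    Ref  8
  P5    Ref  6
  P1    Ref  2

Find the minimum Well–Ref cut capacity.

11

Augment Well→P2→M4→P4→Ref: bottleneck 3, flow now 3.
Augment Well→P2→M4→P5→Ref: bottleneck 5, flow now 8.
Augment Well→M3→M4→P5→Ref: bottleneck 1, flow now 9.
Augment Well→M3→M4→P1→Ref: bottleneck 1, flow now 10.
Augment Well→M1→M4→P1→Ref: bottleneck 1, flow now 11.
No augmenting path remains; maximum flow = 11.
By max-flow min-cut, the minimum cut capacity equals the max flow.
In the residual graph, reachable from Well: {Well, P2, M3, M1, M4, P5, P1}.
Min-cut edges: M4→P4 (3), P5→Ref (6), P1→Ref (2); capacity 3 + 6 + 2 = 11.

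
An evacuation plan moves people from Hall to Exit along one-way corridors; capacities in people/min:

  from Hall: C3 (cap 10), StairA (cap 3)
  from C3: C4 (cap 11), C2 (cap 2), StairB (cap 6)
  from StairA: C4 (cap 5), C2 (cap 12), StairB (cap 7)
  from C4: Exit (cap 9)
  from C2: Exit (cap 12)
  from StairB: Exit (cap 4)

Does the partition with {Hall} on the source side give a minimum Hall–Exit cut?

Given cut capacity: 10 + 3 = 13.
Augment Hall→C3→C4→Exit: bottleneck 9, flow now 9.
Augment Hall→C3→C2→Exit: bottleneck 1, flow now 10.
Augment Hall→StairA→C2→Exit: bottleneck 3, flow now 13.
No augmenting path remains; maximum flow = 13.
Cut capacity 13 equals the max flow, so it is a minimum cut.

Yes — it is a minimum cut (capacity 13).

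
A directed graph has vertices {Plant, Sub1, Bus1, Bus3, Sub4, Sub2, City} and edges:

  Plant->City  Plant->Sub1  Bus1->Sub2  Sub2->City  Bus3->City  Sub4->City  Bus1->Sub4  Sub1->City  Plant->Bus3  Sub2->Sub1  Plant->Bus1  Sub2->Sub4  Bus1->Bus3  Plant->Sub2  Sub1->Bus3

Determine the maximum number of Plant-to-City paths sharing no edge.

Assign every edge capacity 1; by Menger, the answer equals the max flow.
Path Plant→City (+1); total 1.
Path Plant→Sub1→City (+1); total 2.
Path Plant→Bus3→City (+1); total 3.
Path Plant→Sub2→City (+1); total 4.
Path Plant→Bus1→Sub4→City (+1); total 5.
No residual Plant→City path; max flow = 5.
Certifying cut of size 5: {Plant→Bus1, Plant→Bus3, Plant→City, Plant→Sub1, Plant→Sub2}.

5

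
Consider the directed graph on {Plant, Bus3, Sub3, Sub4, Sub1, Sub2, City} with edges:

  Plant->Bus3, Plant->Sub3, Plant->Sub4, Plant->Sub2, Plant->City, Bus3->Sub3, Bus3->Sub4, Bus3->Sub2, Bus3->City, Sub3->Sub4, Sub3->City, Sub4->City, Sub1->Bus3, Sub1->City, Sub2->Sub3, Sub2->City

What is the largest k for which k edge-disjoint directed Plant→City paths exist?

Assign every edge capacity 1; by Menger, the answer equals the max flow.
Path Plant→City (+1); total 1.
Path Plant→Bus3→City (+1); total 2.
Path Plant→Sub3→City (+1); total 3.
Path Plant→Sub4→City (+1); total 4.
Path Plant→Sub2→City (+1); total 5.
No residual Plant→City path; max flow = 5.
Certifying cut of size 5: {Plant→Bus3, Plant→City, Plant→Sub2, Plant→Sub3, Plant→Sub4}.

5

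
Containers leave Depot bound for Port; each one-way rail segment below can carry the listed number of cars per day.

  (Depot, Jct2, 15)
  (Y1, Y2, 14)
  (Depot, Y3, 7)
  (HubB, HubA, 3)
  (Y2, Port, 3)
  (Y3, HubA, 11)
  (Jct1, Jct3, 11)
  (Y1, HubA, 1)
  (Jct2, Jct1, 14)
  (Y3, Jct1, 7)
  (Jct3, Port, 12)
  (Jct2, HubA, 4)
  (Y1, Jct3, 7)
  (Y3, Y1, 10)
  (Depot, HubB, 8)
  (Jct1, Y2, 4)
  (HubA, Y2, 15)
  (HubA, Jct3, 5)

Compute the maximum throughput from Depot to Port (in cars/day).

15

Augment Depot→HubB→HubA→Jct3→Port: bottleneck 3, flow now 3.
Augment Depot→Y3→Y1→Jct3→Port: bottleneck 7, flow now 10.
Augment Depot→Jct2→HubA→Jct3→Port: bottleneck 2, flow now 12.
Augment Depot→Jct2→HubA→Y2→Port: bottleneck 2, flow now 14.
Augment Depot→Jct2→Jct1→Y2→Port: bottleneck 1, flow now 15.
No augmenting path remains; maximum flow = 15.
In the residual graph, reachable from Depot: {Depot, HubB, Y3, Jct2, Y1, HubA, Jct1, Jct3, Y2}.
Min-cut edges: Jct3→Port (12), Y2→Port (3); capacity 12 + 3 = 15.
This cut is saturated, so no flow can exceed 15.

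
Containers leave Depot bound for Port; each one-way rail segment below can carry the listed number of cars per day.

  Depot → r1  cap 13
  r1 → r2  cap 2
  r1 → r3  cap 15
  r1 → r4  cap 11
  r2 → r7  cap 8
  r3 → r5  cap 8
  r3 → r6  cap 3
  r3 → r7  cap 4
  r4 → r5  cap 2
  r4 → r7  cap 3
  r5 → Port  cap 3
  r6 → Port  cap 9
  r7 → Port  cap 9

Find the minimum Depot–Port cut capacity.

Augment Depot→r1→r2→r7→Port: bottleneck 2, flow now 2.
Augment Depot→r1→r3→r5→Port: bottleneck 3, flow now 5.
Augment Depot→r1→r3→r6→Port: bottleneck 3, flow now 8.
Augment Depot→r1→r3→r7→Port: bottleneck 4, flow now 12.
Augment Depot→r1→r4→r7→Port: bottleneck 1, flow now 13.
No augmenting path remains; maximum flow = 13.
By max-flow min-cut, the minimum cut capacity equals the max flow.
In the residual graph, reachable from Depot: {Depot}.
Min-cut edges: Depot→r1 (13); capacity 13 = 13.

13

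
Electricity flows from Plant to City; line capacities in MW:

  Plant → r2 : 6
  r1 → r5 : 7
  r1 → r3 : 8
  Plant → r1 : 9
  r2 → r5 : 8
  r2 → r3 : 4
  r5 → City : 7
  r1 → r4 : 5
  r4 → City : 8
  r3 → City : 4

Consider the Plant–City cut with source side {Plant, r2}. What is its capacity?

Edges leaving {Plant, r2}: Plant→r1 (9), r2→r3 (4), r2→r5 (8).
Cut capacity = 9 + 4 + 8 = 21.

21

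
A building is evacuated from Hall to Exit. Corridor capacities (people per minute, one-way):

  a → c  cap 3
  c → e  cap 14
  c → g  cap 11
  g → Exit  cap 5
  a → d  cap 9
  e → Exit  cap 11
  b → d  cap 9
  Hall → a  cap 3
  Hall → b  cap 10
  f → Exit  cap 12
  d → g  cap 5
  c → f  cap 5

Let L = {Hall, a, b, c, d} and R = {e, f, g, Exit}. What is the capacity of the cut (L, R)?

Edges leaving {Hall, a, b, c, d}: c→e (14), c→f (5), c→g (11), d→g (5).
Cut capacity = 14 + 5 + 11 + 5 = 35.

35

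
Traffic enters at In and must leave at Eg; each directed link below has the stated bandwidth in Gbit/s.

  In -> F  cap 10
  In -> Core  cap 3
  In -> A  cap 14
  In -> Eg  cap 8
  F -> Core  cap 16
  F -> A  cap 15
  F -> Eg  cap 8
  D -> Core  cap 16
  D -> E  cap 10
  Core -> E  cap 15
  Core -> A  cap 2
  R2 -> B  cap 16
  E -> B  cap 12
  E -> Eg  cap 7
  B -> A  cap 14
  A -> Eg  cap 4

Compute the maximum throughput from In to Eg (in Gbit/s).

25

Augment In→Eg: bottleneck 8, flow now 8.
Augment In→F→Eg: bottleneck 8, flow now 16.
Augment In→A→Eg: bottleneck 4, flow now 20.
Augment In→Core→E→Eg: bottleneck 3, flow now 23.
Augment In→F→Core→E→Eg: bottleneck 2, flow now 25.
No augmenting path remains; maximum flow = 25.
In the residual graph, reachable from In: {In, A}.
Min-cut edges: In→F (10), In→Core (3), In→Eg (8), A→Eg (4); capacity 10 + 3 + 8 + 4 = 25.
This cut is saturated, so no flow can exceed 25.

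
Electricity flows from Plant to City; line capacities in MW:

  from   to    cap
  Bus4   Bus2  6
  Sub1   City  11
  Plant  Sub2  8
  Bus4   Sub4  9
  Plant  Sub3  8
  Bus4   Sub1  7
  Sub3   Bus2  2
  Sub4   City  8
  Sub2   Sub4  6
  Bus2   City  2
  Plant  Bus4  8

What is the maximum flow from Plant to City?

Augment Plant→Sub2→Sub4→City: bottleneck 6, flow now 6.
Augment Plant→Sub3→Bus2→City: bottleneck 2, flow now 8.
Augment Plant→Bus4→Sub4→City: bottleneck 2, flow now 10.
Augment Plant→Bus4→Sub1→City: bottleneck 6, flow now 16.
No augmenting path remains; maximum flow = 16.
In the residual graph, reachable from Plant: {Plant, Sub2, Sub3}.
Min-cut edges: Plant→Bus4 (8), Sub2→Sub4 (6), Sub3→Bus2 (2); capacity 8 + 6 + 2 = 16.
This cut is saturated, so no flow can exceed 16.

16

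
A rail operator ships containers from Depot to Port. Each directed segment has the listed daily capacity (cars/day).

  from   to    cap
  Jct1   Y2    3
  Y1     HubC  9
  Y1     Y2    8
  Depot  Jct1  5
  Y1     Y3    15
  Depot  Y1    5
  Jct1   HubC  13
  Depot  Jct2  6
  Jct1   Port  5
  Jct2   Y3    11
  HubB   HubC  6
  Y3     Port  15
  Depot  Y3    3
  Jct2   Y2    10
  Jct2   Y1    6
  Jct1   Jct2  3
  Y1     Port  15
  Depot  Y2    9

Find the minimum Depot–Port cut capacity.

Augment Depot→Jct1→Port: bottleneck 5, flow now 5.
Augment Depot→Y1→Port: bottleneck 5, flow now 10.
Augment Depot→Y3→Port: bottleneck 3, flow now 13.
Augment Depot→Jct2→Y1→Port: bottleneck 6, flow now 19.
No augmenting path remains; maximum flow = 19.
By max-flow min-cut, the minimum cut capacity equals the max flow.
In the residual graph, reachable from Depot: {Depot, Y2}.
Min-cut edges: Depot→Jct1 (5), Depot→Y1 (5), Depot→Jct2 (6), Depot→Y3 (3); capacity 5 + 5 + 6 + 3 = 19.

19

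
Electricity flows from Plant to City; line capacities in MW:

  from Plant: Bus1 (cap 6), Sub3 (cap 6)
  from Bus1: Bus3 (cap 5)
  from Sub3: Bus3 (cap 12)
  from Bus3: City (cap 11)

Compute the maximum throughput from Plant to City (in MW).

11

Augment Plant→Bus1→Bus3→City: bottleneck 5, flow now 5.
Augment Plant→Sub3→Bus3→City: bottleneck 6, flow now 11.
No augmenting path remains; maximum flow = 11.
In the residual graph, reachable from Plant: {Plant, Bus1}.
Min-cut edges: Plant→Sub3 (6), Bus1→Bus3 (5); capacity 6 + 5 = 11.
This cut is saturated, so no flow can exceed 11.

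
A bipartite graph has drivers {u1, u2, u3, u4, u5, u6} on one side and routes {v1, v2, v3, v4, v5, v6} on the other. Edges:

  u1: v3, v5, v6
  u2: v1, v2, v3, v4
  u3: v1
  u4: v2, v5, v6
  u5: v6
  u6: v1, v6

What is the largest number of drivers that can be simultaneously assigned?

Unit-capacity flow: source→left, listed edges, right→sink; max matching = max flow.
Augmenting path u1→v3 (+1); matched 1.
Augmenting path u2→v1 (+1); matched 2.
Augmenting path u4→v2 (+1); matched 3.
Augmenting path u5→v6 (+1); matched 4.
Augmenting path u3→v1→u2→v4 (+1); matched 5.
No augmenting path remains; maximum matching = 5.
König certificate: {u1, u2, u4, v1, v6} is a vertex cover of size 5 (every listed pair touches it), so no matching can be larger.

5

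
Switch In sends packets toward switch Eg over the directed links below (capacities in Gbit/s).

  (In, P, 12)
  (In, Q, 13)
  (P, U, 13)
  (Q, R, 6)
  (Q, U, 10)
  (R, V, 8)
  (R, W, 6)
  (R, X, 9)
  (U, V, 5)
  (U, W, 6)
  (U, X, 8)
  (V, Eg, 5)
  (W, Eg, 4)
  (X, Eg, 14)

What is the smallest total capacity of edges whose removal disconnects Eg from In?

23

Augment In→P→U→V→Eg: bottleneck 5, flow now 5.
Augment In→P→U→W→Eg: bottleneck 4, flow now 9.
Augment In→P→U→X→Eg: bottleneck 3, flow now 12.
Augment In→Q→R→X→Eg: bottleneck 6, flow now 18.
Augment In→Q→U→X→Eg: bottleneck 5, flow now 23.
No augmenting path remains; maximum flow = 23.
By max-flow min-cut, the minimum cut capacity equals the max flow.
In the residual graph, reachable from In: {In, P, Q, U, W}.
Min-cut edges: Q→R (6), U→V (5), U→X (8), W→Eg (4); capacity 6 + 5 + 8 + 4 = 23.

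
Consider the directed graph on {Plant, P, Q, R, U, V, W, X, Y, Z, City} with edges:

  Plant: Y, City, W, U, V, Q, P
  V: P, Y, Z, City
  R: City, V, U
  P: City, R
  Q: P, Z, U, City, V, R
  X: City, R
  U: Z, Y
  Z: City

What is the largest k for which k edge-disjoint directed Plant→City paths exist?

5

Assign every edge capacity 1; by Menger, the answer equals the max flow.
Path Plant→City (+1); total 1.
Path Plant→P→City (+1); total 2.
Path Plant→Q→City (+1); total 3.
Path Plant→V→City (+1); total 4.
Path Plant→U→Z→City (+1); total 5.
No residual Plant→City path; max flow = 5.
Certifying cut of size 5: {Plant→City, Plant→P, Plant→Q, Plant→U, Plant→V}.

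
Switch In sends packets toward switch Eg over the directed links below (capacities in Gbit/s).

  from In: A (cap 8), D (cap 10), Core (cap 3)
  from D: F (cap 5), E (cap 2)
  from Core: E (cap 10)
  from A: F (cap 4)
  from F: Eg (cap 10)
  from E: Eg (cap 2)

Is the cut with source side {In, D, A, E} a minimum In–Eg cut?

No — its capacity is 14, but the minimum cut has capacity 11.

Given cut capacity: 3 + 5 + 4 + 2 = 14.
Augment In→D→F→Eg: bottleneck 5, flow now 5.
Augment In→D→E→Eg: bottleneck 2, flow now 7.
Augment In→A→F→Eg: bottleneck 4, flow now 11.
No augmenting path remains; maximum flow = 11.
In the residual graph, reachable from In: {In, D, Core, A, E}.
Min-cut edges: D→F (5), A→F (4), E→Eg (2); capacity 5 + 4 + 2 = 11.
Cut capacity 14 exceeds the max flow 11, so it is not minimum.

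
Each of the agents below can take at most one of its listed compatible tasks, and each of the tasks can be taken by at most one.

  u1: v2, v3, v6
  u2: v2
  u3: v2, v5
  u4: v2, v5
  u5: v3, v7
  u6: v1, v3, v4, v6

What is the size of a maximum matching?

5

Unit-capacity flow: source→left, listed edges, right→sink; max matching = max flow.
Augmenting path u1→v2 (+1); matched 1.
Augmenting path u3→v5 (+1); matched 2.
Augmenting path u5→v3 (+1); matched 3.
Augmenting path u6→v1 (+1); matched 4.
Augmenting path u2→v2→u1→v6 (+1); matched 5.
No augmenting path remains; maximum matching = 5.
König certificate: {u1, u5, u6, v2, v5} is a vertex cover of size 5 (every listed pair touches it), so no matching can be larger.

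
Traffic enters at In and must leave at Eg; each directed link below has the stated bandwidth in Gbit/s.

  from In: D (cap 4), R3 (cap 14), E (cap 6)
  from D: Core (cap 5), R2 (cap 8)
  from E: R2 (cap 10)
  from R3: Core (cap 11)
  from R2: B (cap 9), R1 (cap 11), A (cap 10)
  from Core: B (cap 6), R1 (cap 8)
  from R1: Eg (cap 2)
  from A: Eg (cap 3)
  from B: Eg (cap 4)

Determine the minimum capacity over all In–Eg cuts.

9

Augment In→D→R2→R1→Eg: bottleneck 2, flow now 2.
Augment In→D→R2→A→Eg: bottleneck 2, flow now 4.
Augment In→E→R2→A→Eg: bottleneck 1, flow now 5.
Augment In→E→R2→B→Eg: bottleneck 4, flow now 9.
No augmenting path remains; maximum flow = 9.
By max-flow min-cut, the minimum cut capacity equals the max flow.
In the residual graph, reachable from In: {In, D, E, R3, R2, Core, R1, A, B}.
Min-cut edges: R1→Eg (2), A→Eg (3), B→Eg (4); capacity 2 + 3 + 4 = 9.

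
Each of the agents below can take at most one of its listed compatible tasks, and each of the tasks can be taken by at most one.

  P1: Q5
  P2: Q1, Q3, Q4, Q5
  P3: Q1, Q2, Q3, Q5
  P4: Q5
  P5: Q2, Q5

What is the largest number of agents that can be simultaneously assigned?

Unit-capacity flow: source→left, listed edges, right→sink; max matching = max flow.
Augmenting path P1→Q5 (+1); matched 1.
Augmenting path P2→Q1 (+1); matched 2.
Augmenting path P3→Q2 (+1); matched 3.
Augmenting path P5→Q2→P3→Q3 (+1); matched 4.
No augmenting path remains; maximum matching = 4.
König certificate: {P2, P3, P5, Q5} is a vertex cover of size 4 (every listed pair touches it), so no matching can be larger.

4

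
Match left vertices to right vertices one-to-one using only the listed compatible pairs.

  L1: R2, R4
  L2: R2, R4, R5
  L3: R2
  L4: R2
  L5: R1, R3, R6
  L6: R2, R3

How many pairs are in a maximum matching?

Unit-capacity flow: source→left, listed edges, right→sink; max matching = max flow.
Augmenting path L1→R2 (+1); matched 1.
Augmenting path L2→R4 (+1); matched 2.
Augmenting path L5→R1 (+1); matched 3.
Augmenting path L6→R3 (+1); matched 4.
Augmenting path L3→R2→L1→R4→L2→R5 (+1); matched 5.
No augmenting path remains; maximum matching = 5.
König certificate: {L1, L2, L5, L6, R2} is a vertex cover of size 5 (every listed pair touches it), so no matching can be larger.

5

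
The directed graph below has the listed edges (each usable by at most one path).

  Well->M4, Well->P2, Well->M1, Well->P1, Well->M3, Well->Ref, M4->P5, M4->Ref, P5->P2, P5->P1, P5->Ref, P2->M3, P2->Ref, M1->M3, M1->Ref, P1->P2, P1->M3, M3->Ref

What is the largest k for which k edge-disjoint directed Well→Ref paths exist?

5

Assign every edge capacity 1; by Menger, the answer equals the max flow.
Path Well→Ref (+1); total 1.
Path Well→M4→Ref (+1); total 2.
Path Well→P2→Ref (+1); total 3.
Path Well→M1→Ref (+1); total 4.
Path Well→M3→Ref (+1); total 5.
No residual Well→Ref path; max flow = 5.
Certifying cut of size 5: {M3→Ref, P2→Ref, Well→M1, Well→M4, Well→Ref}.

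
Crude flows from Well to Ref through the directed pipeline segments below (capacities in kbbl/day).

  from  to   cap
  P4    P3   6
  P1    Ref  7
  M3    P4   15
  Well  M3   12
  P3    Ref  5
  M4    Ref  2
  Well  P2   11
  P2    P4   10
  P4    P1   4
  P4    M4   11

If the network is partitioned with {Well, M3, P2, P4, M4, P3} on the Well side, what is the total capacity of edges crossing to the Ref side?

Edges leaving {Well, M3, P2, P4, M4, P3}: P4→P1 (4), M4→Ref (2), P3→Ref (5).
Cut capacity = 4 + 2 + 5 = 11.

11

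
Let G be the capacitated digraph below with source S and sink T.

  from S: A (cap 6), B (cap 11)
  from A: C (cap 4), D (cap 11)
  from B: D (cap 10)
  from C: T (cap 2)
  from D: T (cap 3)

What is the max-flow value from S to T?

5

Augment S→A→C→T: bottleneck 2, flow now 2.
Augment S→A→D→T: bottleneck 3, flow now 5.
No augmenting path remains; maximum flow = 5.
In the residual graph, reachable from S: {S, A, B, C, D}.
Min-cut edges: C→T (2), D→T (3); capacity 2 + 3 = 5.
This cut is saturated, so no flow can exceed 5.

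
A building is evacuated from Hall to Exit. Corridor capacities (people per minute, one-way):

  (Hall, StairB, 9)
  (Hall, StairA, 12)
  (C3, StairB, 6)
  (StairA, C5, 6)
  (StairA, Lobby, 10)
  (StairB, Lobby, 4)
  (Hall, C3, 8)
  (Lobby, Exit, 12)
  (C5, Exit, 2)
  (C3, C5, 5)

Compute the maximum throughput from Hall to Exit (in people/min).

14

Augment Hall→C3→C5→Exit: bottleneck 2, flow now 2.
Augment Hall→StairB→Lobby→Exit: bottleneck 4, flow now 6.
Augment Hall→StairA→Lobby→Exit: bottleneck 8, flow now 14.
No augmenting path remains; maximum flow = 14.
In the residual graph, reachable from Hall: {Hall, C3, StairB, StairA, Lobby, C5}.
Min-cut edges: Lobby→Exit (12), C5→Exit (2); capacity 12 + 2 = 14.
This cut is saturated, so no flow can exceed 14.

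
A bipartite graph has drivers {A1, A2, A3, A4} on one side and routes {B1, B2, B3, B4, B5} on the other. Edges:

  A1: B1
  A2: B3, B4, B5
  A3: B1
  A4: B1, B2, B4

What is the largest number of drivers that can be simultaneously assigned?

Unit-capacity flow: source→left, listed edges, right→sink; max matching = max flow.
Augmenting path A1→B1 (+1); matched 1.
Augmenting path A2→B3 (+1); matched 2.
Augmenting path A4→B2 (+1); matched 3.
No augmenting path remains; maximum matching = 3.
König certificate: {A2, A4, B1} is a vertex cover of size 3 (every listed pair touches it), so no matching can be larger.

3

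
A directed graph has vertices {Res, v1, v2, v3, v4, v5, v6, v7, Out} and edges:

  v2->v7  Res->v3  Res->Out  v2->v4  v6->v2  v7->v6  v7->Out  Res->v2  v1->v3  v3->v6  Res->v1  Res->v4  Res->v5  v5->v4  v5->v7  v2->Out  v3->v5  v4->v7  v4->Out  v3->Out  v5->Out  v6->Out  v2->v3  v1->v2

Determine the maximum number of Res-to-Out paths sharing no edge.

Assign every edge capacity 1; by Menger, the answer equals the max flow.
Path Res→Out (+1); total 1.
Path Res→v2→Out (+1); total 2.
Path Res→v3→Out (+1); total 3.
Path Res→v4→Out (+1); total 4.
Path Res→v5→Out (+1); total 5.
Path Res→v1→v2→v7→Out (+1); total 6.
No residual Res→Out path; max flow = 6.
Certifying cut of size 6: {Res→Out, Res→v1, Res→v2, Res→v3, Res→v4, Res→v5}.

6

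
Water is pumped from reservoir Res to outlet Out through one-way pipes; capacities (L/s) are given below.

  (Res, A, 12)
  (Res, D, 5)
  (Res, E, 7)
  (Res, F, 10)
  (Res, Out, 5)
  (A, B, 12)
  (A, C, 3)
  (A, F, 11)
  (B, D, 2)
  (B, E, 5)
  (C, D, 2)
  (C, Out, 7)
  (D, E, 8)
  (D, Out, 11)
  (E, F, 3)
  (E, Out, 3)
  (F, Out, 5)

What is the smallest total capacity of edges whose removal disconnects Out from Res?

23

Augment Res→Out: bottleneck 5, flow now 5.
Augment Res→D→Out: bottleneck 5, flow now 10.
Augment Res→E→Out: bottleneck 3, flow now 13.
Augment Res→F→Out: bottleneck 5, flow now 18.
Augment Res→A→C→Out: bottleneck 3, flow now 21.
Augment Res→A→B→D→Out: bottleneck 2, flow now 23.
No augmenting path remains; maximum flow = 23.
By max-flow min-cut, the minimum cut capacity equals the max flow.
In the residual graph, reachable from Res: {Res, A, B, E, F}.
Min-cut edges: Res→D (5), Res→Out (5), A→C (3), B→D (2), E→Out (3), F→Out (5); capacity 5 + 5 + 3 + 2 + 3 + 5 = 23.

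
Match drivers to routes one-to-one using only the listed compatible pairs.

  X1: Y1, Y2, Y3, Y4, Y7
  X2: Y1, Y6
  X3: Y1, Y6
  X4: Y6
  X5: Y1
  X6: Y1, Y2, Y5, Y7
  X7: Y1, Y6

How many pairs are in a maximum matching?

Unit-capacity flow: source→left, listed edges, right→sink; max matching = max flow.
Augmenting path X1→Y1 (+1); matched 1.
Augmenting path X2→Y6 (+1); matched 2.
Augmenting path X6→Y2 (+1); matched 3.
Augmenting path X3→Y1→X1→Y3 (+1); matched 4.
No augmenting path remains; maximum matching = 4.
König certificate: {X1, X6, Y1, Y6} is a vertex cover of size 4 (every listed pair touches it), so no matching can be larger.

4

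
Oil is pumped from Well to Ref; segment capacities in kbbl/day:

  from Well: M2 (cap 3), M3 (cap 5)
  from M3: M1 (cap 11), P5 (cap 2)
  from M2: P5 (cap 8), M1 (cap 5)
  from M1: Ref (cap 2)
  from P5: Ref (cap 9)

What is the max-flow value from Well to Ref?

7

Augment Well→M3→M1→Ref: bottleneck 2, flow now 2.
Augment Well→M3→P5→Ref: bottleneck 2, flow now 4.
Augment Well→M2→P5→Ref: bottleneck 3, flow now 7.
No augmenting path remains; maximum flow = 7.
In the residual graph, reachable from Well: {Well, M3, M1}.
Min-cut edges: Well→M2 (3), M3→P5 (2), M1→Ref (2); capacity 3 + 2 + 2 = 7.
This cut is saturated, so no flow can exceed 7.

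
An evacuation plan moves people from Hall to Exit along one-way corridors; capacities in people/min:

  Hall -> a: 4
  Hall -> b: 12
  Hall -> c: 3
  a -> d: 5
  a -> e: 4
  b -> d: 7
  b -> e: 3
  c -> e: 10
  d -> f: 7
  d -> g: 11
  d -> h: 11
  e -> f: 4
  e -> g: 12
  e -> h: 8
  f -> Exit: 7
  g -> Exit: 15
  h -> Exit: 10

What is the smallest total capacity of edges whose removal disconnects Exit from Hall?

Augment Hall→a→d→f→Exit: bottleneck 4, flow now 4.
Augment Hall→b→d→f→Exit: bottleneck 3, flow now 7.
Augment Hall→b→d→g→Exit: bottleneck 4, flow now 11.
Augment Hall→b→e→g→Exit: bottleneck 3, flow now 14.
Augment Hall→c→e→g→Exit: bottleneck 3, flow now 17.
No augmenting path remains; maximum flow = 17.
By max-flow min-cut, the minimum cut capacity equals the max flow.
In the residual graph, reachable from Hall: {Hall, b}.
Min-cut edges: Hall→a (4), Hall→c (3), b→d (7), b→e (3); capacity 4 + 3 + 7 + 3 = 17.

17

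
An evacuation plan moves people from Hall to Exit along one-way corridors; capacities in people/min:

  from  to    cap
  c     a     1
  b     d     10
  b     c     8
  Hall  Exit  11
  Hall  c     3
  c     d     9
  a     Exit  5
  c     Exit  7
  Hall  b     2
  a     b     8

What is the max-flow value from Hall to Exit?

16

Augment Hall→Exit: bottleneck 11, flow now 11.
Augment Hall→c→Exit: bottleneck 3, flow now 14.
Augment Hall→b→c→Exit: bottleneck 2, flow now 16.
No augmenting path remains; maximum flow = 16.
In the residual graph, reachable from Hall: {Hall}.
Min-cut edges: Hall→b (2), Hall→c (3), Hall→Exit (11); capacity 2 + 3 + 11 = 16.
This cut is saturated, so no flow can exceed 16.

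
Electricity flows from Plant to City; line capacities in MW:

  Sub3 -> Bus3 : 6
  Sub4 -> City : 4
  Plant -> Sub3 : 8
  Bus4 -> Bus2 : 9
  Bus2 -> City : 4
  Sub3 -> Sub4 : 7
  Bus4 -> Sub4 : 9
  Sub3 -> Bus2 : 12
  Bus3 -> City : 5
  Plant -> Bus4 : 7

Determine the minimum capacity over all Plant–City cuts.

Augment Plant→Sub3→Bus2→City: bottleneck 4, flow now 4.
Augment Plant→Sub3→Bus3→City: bottleneck 4, flow now 8.
Augment Plant→Bus4→Sub4→City: bottleneck 4, flow now 12.
Augment Plant→Bus4→Bus2→Sub3→Bus3→City: bottleneck 1, flow now 13. (uses reverse residual edge)
No augmenting path remains; maximum flow = 13.
By max-flow min-cut, the minimum cut capacity equals the max flow.
In the residual graph, reachable from Plant: {Plant, Sub3, Bus4, Bus2, Bus3, Sub4}.
Min-cut edges: Bus2→City (4), Bus3→City (5), Sub4→City (4); capacity 4 + 5 + 4 = 13.

13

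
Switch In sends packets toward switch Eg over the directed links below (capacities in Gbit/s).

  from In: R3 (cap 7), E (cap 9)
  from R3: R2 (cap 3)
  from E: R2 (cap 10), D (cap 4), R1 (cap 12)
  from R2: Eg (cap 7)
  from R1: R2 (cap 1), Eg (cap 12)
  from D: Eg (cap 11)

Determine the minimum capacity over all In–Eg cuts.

Augment In→R3→R2→Eg: bottleneck 3, flow now 3.
Augment In→E→R2→Eg: bottleneck 4, flow now 7.
Augment In→E→R1→Eg: bottleneck 5, flow now 12.
No augmenting path remains; maximum flow = 12.
By max-flow min-cut, the minimum cut capacity equals the max flow.
In the residual graph, reachable from In: {In, R3}.
Min-cut edges: In→E (9), R3→R2 (3); capacity 9 + 3 = 12.

12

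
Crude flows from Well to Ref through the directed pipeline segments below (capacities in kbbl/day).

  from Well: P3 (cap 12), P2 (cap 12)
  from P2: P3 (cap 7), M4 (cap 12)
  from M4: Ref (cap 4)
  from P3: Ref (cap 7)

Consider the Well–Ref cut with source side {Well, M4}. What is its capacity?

28

Edges leaving {Well, M4}: Well→P2 (12), Well→P3 (12), M4→Ref (4).
Cut capacity = 12 + 12 + 4 = 28.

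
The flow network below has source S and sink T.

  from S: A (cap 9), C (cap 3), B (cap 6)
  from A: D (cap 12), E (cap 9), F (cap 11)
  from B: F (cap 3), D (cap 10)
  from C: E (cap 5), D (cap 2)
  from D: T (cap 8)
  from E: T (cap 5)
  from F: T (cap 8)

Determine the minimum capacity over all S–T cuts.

Augment S→A→D→T: bottleneck 8, flow now 8.
Augment S→A→E→T: bottleneck 1, flow now 9.
Augment S→B→F→T: bottleneck 3, flow now 12.
Augment S→C→E→T: bottleneck 3, flow now 15.
Augment S→B→D→A→E→T: bottleneck 1, flow now 16. (uses reverse residual edge)
Augment S→B→D→A→F→T: bottleneck 2, flow now 18. (uses reverse residual edge)
No augmenting path remains; maximum flow = 18.
By max-flow min-cut, the minimum cut capacity equals the max flow.
In the residual graph, reachable from S: {S}.
Min-cut edges: S→A (9), S→B (6), S→C (3); capacity 9 + 6 + 3 = 18.

18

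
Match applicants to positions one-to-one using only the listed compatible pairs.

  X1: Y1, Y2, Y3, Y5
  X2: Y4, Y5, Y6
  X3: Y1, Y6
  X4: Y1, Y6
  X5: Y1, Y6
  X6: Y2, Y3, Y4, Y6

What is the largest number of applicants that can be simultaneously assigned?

Unit-capacity flow: source→left, listed edges, right→sink; max matching = max flow.
Augmenting path X1→Y1 (+1); matched 1.
Augmenting path X2→Y4 (+1); matched 2.
Augmenting path X3→Y6 (+1); matched 3.
Augmenting path X6→Y2 (+1); matched 4.
Augmenting path X4→Y1→X1→Y3 (+1); matched 5.
No augmenting path remains; maximum matching = 5.
König certificate: {X1, X2, X6, Y1, Y6} is a vertex cover of size 5 (every listed pair touches it), so no matching can be larger.

5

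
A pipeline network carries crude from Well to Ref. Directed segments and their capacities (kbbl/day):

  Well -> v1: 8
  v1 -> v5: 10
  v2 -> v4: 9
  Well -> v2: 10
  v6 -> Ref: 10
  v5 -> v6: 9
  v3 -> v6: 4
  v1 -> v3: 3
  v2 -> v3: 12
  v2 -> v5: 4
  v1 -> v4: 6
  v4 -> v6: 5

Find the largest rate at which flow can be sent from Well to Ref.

10

Augment Well→v1→v3→v6→Ref: bottleneck 3, flow now 3.
Augment Well→v1→v4→v6→Ref: bottleneck 5, flow now 8.
Augment Well→v2→v3→v6→Ref: bottleneck 1, flow now 9.
Augment Well→v2→v5→v6→Ref: bottleneck 1, flow now 10.
No augmenting path remains; maximum flow = 10.
In the residual graph, reachable from Well: {Well, v1, v2, v3, v4, v5, v6}.
Min-cut edges: v6→Ref (10); capacity 10 = 10.
This cut is saturated, so no flow can exceed 10.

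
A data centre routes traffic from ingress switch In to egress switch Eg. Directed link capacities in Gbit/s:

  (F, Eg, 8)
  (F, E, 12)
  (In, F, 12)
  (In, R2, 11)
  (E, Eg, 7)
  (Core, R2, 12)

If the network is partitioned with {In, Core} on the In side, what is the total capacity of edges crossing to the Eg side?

35

Edges leaving {In, Core}: In→F (12), In→R2 (11), Core→R2 (12).
Cut capacity = 12 + 11 + 12 = 35.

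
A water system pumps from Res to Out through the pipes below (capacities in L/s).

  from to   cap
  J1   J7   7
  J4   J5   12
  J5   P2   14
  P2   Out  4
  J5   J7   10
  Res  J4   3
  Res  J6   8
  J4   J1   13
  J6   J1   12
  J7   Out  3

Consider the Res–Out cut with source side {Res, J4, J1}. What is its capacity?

Edges leaving {Res, J4, J1}: Res→J6 (8), J4→J5 (12), J1→J7 (7).
Cut capacity = 8 + 12 + 7 = 27.

27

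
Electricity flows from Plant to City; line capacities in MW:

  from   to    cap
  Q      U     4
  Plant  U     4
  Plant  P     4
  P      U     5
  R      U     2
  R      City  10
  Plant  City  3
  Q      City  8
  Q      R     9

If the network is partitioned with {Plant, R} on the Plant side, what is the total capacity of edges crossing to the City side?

Edges leaving {Plant, R}: Plant→P (4), Plant→U (4), Plant→City (3), R→U (2), R→City (10).
Cut capacity = 4 + 4 + 3 + 2 + 10 = 23.

23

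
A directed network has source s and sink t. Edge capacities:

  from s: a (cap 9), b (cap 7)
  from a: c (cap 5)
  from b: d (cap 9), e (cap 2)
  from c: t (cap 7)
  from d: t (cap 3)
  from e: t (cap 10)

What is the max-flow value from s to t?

10

Augment s→a→c→t: bottleneck 5, flow now 5.
Augment s→b→d→t: bottleneck 3, flow now 8.
Augment s→b→e→t: bottleneck 2, flow now 10.
No augmenting path remains; maximum flow = 10.
In the residual graph, reachable from s: {s, a, b, d}.
Min-cut edges: a→c (5), b→e (2), d→t (3); capacity 5 + 2 + 3 = 10.
This cut is saturated, so no flow can exceed 10.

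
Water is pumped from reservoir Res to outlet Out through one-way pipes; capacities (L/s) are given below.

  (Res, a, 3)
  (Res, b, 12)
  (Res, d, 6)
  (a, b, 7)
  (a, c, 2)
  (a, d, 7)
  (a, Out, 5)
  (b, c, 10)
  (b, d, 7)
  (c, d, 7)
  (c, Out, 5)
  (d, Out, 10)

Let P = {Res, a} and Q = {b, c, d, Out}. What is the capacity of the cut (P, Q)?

39

Edges leaving {Res, a}: Res→b (12), Res→d (6), a→b (7), a→c (2), a→d (7), a→Out (5).
Cut capacity = 12 + 6 + 7 + 2 + 7 + 5 = 39.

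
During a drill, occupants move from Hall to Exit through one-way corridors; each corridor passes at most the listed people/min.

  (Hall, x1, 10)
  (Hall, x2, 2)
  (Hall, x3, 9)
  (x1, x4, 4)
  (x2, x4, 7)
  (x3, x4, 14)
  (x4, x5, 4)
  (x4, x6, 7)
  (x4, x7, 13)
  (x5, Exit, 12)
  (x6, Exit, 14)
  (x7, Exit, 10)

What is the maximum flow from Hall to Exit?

15

Augment Hall→x1→x4→x5→Exit: bottleneck 4, flow now 4.
Augment Hall→x2→x4→x6→Exit: bottleneck 2, flow now 6.
Augment Hall→x3→x4→x6→Exit: bottleneck 5, flow now 11.
Augment Hall→x3→x4→x7→Exit: bottleneck 4, flow now 15.
No augmenting path remains; maximum flow = 15.
In the residual graph, reachable from Hall: {Hall, x1}.
Min-cut edges: Hall→x2 (2), Hall→x3 (9), x1→x4 (4); capacity 2 + 9 + 4 = 15.
This cut is saturated, so no flow can exceed 15.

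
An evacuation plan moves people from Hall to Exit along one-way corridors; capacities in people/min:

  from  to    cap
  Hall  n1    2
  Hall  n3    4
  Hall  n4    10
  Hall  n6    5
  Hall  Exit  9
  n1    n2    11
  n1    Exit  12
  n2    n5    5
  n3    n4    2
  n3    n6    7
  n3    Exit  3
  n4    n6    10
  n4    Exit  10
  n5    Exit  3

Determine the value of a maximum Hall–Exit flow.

24

Augment Hall→Exit: bottleneck 9, flow now 9.
Augment Hall→n1→Exit: bottleneck 2, flow now 11.
Augment Hall→n3→Exit: bottleneck 3, flow now 14.
Augment Hall→n4→Exit: bottleneck 10, flow now 24.
No augmenting path remains; maximum flow = 24.
In the residual graph, reachable from Hall: {Hall, n3, n4, n6}.
Min-cut edges: Hall→n1 (2), Hall→Exit (9), n3→Exit (3), n4→Exit (10); capacity 2 + 9 + 3 + 10 = 24.
This cut is saturated, so no flow can exceed 24.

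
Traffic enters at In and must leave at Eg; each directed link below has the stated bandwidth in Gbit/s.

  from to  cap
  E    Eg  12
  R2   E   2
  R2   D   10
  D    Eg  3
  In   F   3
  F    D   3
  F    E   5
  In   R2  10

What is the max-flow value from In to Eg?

Augment In→R2→D→Eg: bottleneck 3, flow now 3.
Augment In→R2→E→Eg: bottleneck 2, flow now 5.
Augment In→F→E→Eg: bottleneck 3, flow now 8.
No augmenting path remains; maximum flow = 8.
In the residual graph, reachable from In: {In, R2, D}.
Min-cut edges: In→F (3), R2→E (2), D→Eg (3); capacity 3 + 2 + 3 = 8.
This cut is saturated, so no flow can exceed 8.

8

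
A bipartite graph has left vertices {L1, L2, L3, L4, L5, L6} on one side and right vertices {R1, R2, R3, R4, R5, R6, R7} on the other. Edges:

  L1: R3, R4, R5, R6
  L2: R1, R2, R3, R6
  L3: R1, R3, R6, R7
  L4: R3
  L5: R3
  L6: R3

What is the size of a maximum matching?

4

Unit-capacity flow: source→left, listed edges, right→sink; max matching = max flow.
Augmenting path L1→R3 (+1); matched 1.
Augmenting path L2→R1 (+1); matched 2.
Augmenting path L3→R6 (+1); matched 3.
Augmenting path L4→R3→L1→R4 (+1); matched 4.
No augmenting path remains; maximum matching = 4.
König certificate: {L1, L2, L3, R3} is a vertex cover of size 4 (every listed pair touches it), so no matching can be larger.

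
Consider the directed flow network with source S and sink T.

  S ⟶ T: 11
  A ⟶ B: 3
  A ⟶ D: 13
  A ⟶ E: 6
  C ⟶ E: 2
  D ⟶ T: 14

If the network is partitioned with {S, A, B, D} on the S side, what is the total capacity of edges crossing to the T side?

31

Edges leaving {S, A, B, D}: S→T (11), A→E (6), D→T (14).
Cut capacity = 11 + 6 + 14 = 31.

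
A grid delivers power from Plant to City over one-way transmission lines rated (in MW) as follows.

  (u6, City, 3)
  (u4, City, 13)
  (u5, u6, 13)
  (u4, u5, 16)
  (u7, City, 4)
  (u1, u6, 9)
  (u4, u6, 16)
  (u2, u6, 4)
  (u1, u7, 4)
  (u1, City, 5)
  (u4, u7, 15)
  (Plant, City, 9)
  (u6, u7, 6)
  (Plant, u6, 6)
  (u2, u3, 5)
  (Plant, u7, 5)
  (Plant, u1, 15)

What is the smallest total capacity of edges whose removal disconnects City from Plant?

Augment Plant→City: bottleneck 9, flow now 9.
Augment Plant→u1→City: bottleneck 5, flow now 14.
Augment Plant→u6→City: bottleneck 3, flow now 17.
Augment Plant→u7→City: bottleneck 4, flow now 21.
No augmenting path remains; maximum flow = 21.
By max-flow min-cut, the minimum cut capacity equals the max flow.
In the residual graph, reachable from Plant: {Plant, u1, u6, u7}.
Min-cut edges: Plant→City (9), u1→City (5), u6→City (3), u7→City (4); capacity 9 + 5 + 3 + 4 = 21.

21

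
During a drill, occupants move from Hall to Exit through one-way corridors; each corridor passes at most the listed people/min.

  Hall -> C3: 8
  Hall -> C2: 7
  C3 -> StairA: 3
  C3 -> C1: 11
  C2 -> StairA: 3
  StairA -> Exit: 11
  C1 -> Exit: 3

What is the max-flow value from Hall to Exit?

9

Augment Hall→C3→StairA→Exit: bottleneck 3, flow now 3.
Augment Hall→C3→C1→Exit: bottleneck 3, flow now 6.
Augment Hall→C2→StairA→Exit: bottleneck 3, flow now 9.
No augmenting path remains; maximum flow = 9.
In the residual graph, reachable from Hall: {Hall, C3, C2, C1}.
Min-cut edges: C3→StairA (3), C2→StairA (3), C1→Exit (3); capacity 3 + 3 + 3 = 9.
This cut is saturated, so no flow can exceed 9.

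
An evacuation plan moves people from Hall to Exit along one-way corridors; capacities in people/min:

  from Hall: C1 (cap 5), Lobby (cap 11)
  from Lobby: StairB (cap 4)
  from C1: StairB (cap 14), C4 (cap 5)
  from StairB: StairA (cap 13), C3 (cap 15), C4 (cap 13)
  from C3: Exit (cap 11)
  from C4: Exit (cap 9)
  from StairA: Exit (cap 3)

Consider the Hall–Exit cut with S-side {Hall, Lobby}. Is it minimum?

Given cut capacity: 5 + 4 = 9.
Augment Hall→C1→C4→Exit: bottleneck 5, flow now 5.
Augment Hall→Lobby→StairB→C3→Exit: bottleneck 4, flow now 9.
No augmenting path remains; maximum flow = 9.
Cut capacity 9 equals the max flow, so it is a minimum cut.

Yes — it is a minimum cut (capacity 9).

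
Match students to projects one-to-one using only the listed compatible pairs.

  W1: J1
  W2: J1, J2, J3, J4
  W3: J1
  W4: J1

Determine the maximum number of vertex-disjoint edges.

Unit-capacity flow: source→left, listed edges, right→sink; max matching = max flow.
Augmenting path W1→J1 (+1); matched 1.
Augmenting path W2→J2 (+1); matched 2.
No augmenting path remains; maximum matching = 2.
König certificate: {W2, J1} is a vertex cover of size 2 (every listed pair touches it), so no matching can be larger.

2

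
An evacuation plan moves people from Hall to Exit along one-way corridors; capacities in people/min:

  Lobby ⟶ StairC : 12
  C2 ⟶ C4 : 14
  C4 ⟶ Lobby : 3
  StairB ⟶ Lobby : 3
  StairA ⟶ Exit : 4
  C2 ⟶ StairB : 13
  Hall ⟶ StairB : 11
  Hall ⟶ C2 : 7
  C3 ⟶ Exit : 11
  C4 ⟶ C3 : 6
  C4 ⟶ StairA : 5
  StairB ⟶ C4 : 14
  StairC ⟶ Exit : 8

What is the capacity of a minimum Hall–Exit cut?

Augment Hall→StairB→C4→C3→Exit: bottleneck 6, flow now 6.
Augment Hall→StairB→C4→StairA→Exit: bottleneck 4, flow now 10.
Augment Hall→StairB→Lobby→StairC→Exit: bottleneck 1, flow now 11.
Augment Hall→C2→StairB→Lobby→StairC→Exit: bottleneck 2, flow now 13.
Augment Hall→C2→C4→Lobby→StairC→Exit: bottleneck 3, flow now 16.
No augmenting path remains; maximum flow = 16.
By max-flow min-cut, the minimum cut capacity equals the max flow.
In the residual graph, reachable from Hall: {Hall, StairB, C2, C4, StairA}.
Min-cut edges: StairB→Lobby (3), C4→Lobby (3), C4→C3 (6), StairA→Exit (4); capacity 3 + 3 + 6 + 4 = 16.

16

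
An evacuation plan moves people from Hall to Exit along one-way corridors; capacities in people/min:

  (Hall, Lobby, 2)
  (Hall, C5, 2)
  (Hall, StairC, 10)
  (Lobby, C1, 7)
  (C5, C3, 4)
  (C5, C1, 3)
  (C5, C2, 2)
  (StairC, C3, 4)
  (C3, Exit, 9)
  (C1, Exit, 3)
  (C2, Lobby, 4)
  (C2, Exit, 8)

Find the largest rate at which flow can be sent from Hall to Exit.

8

Augment Hall→Lobby→C1→Exit: bottleneck 2, flow now 2.
Augment Hall→C5→C3→Exit: bottleneck 2, flow now 4.
Augment Hall→StairC→C3→Exit: bottleneck 4, flow now 8.
No augmenting path remains; maximum flow = 8.
In the residual graph, reachable from Hall: {Hall, StairC}.
Min-cut edges: Hall→Lobby (2), Hall→C5 (2), StairC→C3 (4); capacity 2 + 2 + 4 = 8.
This cut is saturated, so no flow can exceed 8.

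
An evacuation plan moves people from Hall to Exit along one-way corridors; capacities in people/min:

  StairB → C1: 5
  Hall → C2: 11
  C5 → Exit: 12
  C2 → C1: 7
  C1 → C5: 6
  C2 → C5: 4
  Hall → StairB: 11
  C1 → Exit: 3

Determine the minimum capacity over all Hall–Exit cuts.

Augment Hall→C2→C5→Exit: bottleneck 4, flow now 4.
Augment Hall→C2→C1→Exit: bottleneck 3, flow now 7.
Augment Hall→C2→C1→C5→Exit: bottleneck 4, flow now 11.
Augment Hall→StairB→C1→C5→Exit: bottleneck 2, flow now 13.
No augmenting path remains; maximum flow = 13.
By max-flow min-cut, the minimum cut capacity equals the max flow.
In the residual graph, reachable from Hall: {Hall, C2, StairB, C1}.
Min-cut edges: C2→C5 (4), C1→C5 (6), C1→Exit (3); capacity 4 + 6 + 3 = 13.

13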